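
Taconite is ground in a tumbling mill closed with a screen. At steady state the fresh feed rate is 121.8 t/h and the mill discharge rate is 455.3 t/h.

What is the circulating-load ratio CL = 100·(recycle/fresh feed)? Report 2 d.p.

M = F + R at steady state, so:
R = M − F = 455.3 − 121.8 = 333.5 t/h
CL = 100·R/F = 100·333.5/121.8 = 273.81 %

CL = 273.81 %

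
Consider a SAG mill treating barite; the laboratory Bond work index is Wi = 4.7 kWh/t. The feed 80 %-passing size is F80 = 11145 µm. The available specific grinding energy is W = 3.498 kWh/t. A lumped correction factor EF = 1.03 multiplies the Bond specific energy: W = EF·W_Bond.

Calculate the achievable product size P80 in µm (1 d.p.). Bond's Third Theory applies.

P80 = 149.7 µm

Bond: W = 10·Wi·(1/√P80 − 1/√F80)
W_Bond = W / EF = 3.498 / 1.03 = 3.3961 kWh/t
⇒ 1/√P80 = W_Bond/(10·Wi) + 1/√F80
  = 3.3961/(10·4.7) + 1/√11145 = 0.072258 + 0.009472 = 0.081730
P80 = (1/0.081730)² = 12.2354² = 149.70 µm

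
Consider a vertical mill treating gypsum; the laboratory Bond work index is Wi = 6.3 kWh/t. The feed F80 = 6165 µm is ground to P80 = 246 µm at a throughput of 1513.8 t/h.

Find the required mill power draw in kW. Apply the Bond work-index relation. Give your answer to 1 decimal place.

P = 4865.9 kW

W = 10 Wi (1/√P80 − 1/√F80)  [Bond]
W = 10·6.3·(1/√246 − 1/√6165) = 10·6.3·(0.051022) = 3.2144 kWh/t
Power = W × throughput = 3.2144 kWh/t × 1513.8 t/h = 4865.9 kW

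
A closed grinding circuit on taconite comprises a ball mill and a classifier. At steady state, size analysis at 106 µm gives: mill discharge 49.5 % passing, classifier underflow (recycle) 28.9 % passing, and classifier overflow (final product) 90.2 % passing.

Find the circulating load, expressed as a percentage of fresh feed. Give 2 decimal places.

Balance %-passing 106 µm (r = R/F):
d + r·d = r·u + o → r(d−u) = o−d
r = (90.2 − 49.5)/(49.5 − 28.9) = 40.7/20.6 = 1.9757
CL = 100·r = 197.57 %

CL = 197.57 %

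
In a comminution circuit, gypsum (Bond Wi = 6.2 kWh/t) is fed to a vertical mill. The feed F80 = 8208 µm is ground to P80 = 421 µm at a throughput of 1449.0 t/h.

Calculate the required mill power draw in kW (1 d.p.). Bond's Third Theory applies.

W = 10·Wi·(P80^(-½) − F80^(-½))
W = 10·6.2·(1/√421 − 1/√8208) = 10·6.2·(0.037699) = 2.3374 kWh/t
P_mill = W·ṁ = 2.3374·1449.0 = 3386.8 kW

P = 3386.8 kW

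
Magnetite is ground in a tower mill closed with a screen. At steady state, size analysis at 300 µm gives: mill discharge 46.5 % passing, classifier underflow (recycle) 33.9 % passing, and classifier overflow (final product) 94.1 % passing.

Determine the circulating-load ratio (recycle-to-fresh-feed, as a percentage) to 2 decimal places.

CL = 377.78 %

Balance %-passing 300 µm (r = R/F):
Fd + Rd = Ru + Fo ⇒ R/F = (o−d)/(d−u)
r = (94.1 − 46.5)/(46.5 − 33.9) = 47.6/12.6 = 3.7778
CL = 100·r = 377.78 %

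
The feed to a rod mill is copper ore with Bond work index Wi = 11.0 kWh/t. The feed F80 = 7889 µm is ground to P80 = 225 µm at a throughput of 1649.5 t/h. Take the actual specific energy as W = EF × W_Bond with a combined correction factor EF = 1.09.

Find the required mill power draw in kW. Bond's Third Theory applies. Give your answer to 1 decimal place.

Bond:  W = 10 Wi (1/√P − 1/√F)
W = 10·11.0·(1/√225 − 1/√7889) = 10·11.0·(0.055408) = 6.0949 kWh/t
With EF = 1.09: W = 6.0949·1.09 = 6.6434 kWh/t
Mill draw = 6.6434 × 1649.5 = 10958.3 kW

P = 10958.3 kW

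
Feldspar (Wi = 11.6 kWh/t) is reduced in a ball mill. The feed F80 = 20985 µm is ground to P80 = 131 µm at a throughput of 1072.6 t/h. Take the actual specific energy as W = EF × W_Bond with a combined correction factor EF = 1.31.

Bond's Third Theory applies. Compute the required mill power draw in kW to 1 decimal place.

W_Bond = 10·Wi·(1/√P₈₀ − 1/√F₈₀)
W = 10·11.6·(1/√131 − 1/√20985) = 10·11.6·(0.080467) = 9.3342 kWh/t
Corrected W = EF·W_Bond = 1.31·9.3342 = 12.2278 kWh/t
Mill draw = 12.2278 × 1072.6 = 13115.5 kW

P = 13115.5 kW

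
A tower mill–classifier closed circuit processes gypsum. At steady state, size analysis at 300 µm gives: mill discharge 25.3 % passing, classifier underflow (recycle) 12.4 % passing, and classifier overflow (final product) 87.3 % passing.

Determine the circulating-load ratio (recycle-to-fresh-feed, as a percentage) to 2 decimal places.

CL = 480.62 %

Let r = R/F. Size balance at 300 µm:
(1+r)d = ru + o → r = (o−d)/(d−u)
r = (87.3 − 25.3)/(25.3 − 12.4) = 62.0/12.9 = 4.8062
CL = 100·r = 480.62 %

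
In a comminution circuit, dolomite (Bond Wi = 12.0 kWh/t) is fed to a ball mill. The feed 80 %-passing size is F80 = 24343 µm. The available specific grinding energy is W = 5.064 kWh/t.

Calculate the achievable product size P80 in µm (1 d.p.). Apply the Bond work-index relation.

Bond: W = 10·Wi·(1/√P80 − 1/√F80)
P80^(−½) = W/(10 Wi) + F80^(−½)
  = 5.0640/(10·12.0) + 1/√24343 = 0.042200 + 0.006409 = 0.048609
P80 = (1/0.048609)² = 20.5722² = 423.21 µm

P80 = 423.2 µm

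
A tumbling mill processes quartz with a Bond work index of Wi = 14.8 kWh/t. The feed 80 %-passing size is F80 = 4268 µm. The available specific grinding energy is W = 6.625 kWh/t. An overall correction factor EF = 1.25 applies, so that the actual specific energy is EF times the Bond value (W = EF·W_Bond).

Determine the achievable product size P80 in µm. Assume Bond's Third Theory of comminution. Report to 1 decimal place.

W_Bond = 10·Wi·(1/√P₈₀ − 1/√F₈₀)
W_Bond = W / EF = 6.625 / 1.25 = 5.3000 kWh/t
P80^-0.5 = F80^-0.5 + W_Bond/(10 Wi)
  = 5.3000/(10·14.8) + 1/√4268 = 0.035811 + 0.015307 = 0.051118
P80 = (1/0.051118)² = 19.5627² = 382.70 µm

P80 = 382.7 µm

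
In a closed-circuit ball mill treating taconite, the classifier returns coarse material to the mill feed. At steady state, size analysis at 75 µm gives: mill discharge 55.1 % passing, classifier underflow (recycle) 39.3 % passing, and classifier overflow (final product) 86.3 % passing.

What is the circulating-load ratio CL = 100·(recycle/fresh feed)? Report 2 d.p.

Mass balance on the −75 µm fraction:
Fd + Rd = Ru + Fo ⇒ R/F = (o−d)/(d−u)
r = (86.3 − 55.1)/(55.1 − 39.3) = 31.2/15.8 = 1.9747
CL = 100·r = 197.47 %

CL = 197.47 %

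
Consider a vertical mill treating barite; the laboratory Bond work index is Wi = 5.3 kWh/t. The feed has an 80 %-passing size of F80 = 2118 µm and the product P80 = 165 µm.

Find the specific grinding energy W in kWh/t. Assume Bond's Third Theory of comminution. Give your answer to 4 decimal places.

W = 2.9744 kWh/t

W = 10 Wi / √P80 − 10 Wi / √F80
1/√165 = 0.077850;  1/√2118 = 0.021729
W = 10·5.3·(0.077850 − 0.021729) = 2.9744 kWh/t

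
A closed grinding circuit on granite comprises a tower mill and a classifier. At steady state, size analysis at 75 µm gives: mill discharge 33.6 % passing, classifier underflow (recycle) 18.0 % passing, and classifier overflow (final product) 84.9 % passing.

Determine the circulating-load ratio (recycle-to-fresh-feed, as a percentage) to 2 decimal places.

CL = 328.85 %

Mass balance on the −75 µm fraction:
(1+r)d = ru + o → r = (o−d)/(d−u)
r = (84.9 − 33.6)/(33.6 − 18.0) = 51.3/15.6 = 3.2885
CL = 100·r = 328.85 %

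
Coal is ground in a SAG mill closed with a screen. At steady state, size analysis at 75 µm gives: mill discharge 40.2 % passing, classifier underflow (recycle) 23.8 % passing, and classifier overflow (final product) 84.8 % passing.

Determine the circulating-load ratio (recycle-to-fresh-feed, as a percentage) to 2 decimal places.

Let r = R/F. Size balance at 75 µm:
(1+r)d = ru + o → r = (o−d)/(d−u)
r = (84.8 − 40.2)/(40.2 − 23.8) = 44.6/16.4 = 2.7195
CL = 100·r = 271.95 %

CL = 271.95 %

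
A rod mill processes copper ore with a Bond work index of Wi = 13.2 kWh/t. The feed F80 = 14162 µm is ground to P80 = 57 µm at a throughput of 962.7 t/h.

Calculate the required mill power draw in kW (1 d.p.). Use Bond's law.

W = 10·Wi·(P80^(-½) − F80^(-½))
W = 10·13.2·(1/√57 − 1/√14162) = 10·13.2·(0.124050) = 16.3746 kWh/t
P = W·T = 16.3746·962.7 = 15763.8 kW

P = 15763.8 kW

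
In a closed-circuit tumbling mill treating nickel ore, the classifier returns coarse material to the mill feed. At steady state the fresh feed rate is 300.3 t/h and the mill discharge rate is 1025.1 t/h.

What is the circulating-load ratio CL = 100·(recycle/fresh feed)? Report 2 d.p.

M = F + R at steady state, so:
R = M − F = 1025.1 − 300.3 = 724.8 t/h
CL = 100·R/F = 100·724.8/300.3 = 241.36 %

CL = 241.36 %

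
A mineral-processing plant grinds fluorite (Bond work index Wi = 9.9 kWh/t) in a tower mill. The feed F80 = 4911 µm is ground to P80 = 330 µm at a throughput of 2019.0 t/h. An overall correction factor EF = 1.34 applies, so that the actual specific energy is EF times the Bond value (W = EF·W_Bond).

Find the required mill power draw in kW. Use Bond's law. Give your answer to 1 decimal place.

Bond:  W = 10 Wi (1/√P − 1/√F)
W = 10·9.9·(1/√330 − 1/√4911) = 10·9.9·(0.040778) = 4.0371 kWh/t
W_actual = 1.34 × 4.0371 = 5.4097 kWh/t
Mill draw = 5.4097 × 2019.0 = 10922.1 kW

P = 10922.1 kW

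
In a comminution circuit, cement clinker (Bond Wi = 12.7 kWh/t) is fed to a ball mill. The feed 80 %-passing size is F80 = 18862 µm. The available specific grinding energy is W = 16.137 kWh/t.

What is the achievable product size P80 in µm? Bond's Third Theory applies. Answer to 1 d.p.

W = 10 Wi (P80^-0.5 − F80^-0.5)
P80^(−½) = W/(10 Wi) + F80^(−½)
  = 16.1370/(10·12.7) + 1/√18862 = 0.127063 + 0.007281 = 0.134344
P80 = (1/0.134344)² = 7.4436² = 55.41 µm

P80 = 55.4 µm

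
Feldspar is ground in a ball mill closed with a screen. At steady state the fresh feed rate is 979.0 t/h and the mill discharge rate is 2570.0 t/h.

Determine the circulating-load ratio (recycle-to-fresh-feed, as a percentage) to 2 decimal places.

CL = 162.51 %

Discharge = new feed + return, hence
R = M − F = 2570.0 − 979.0 = 1591.0 t/h
CL = 100·R/F = 100·1591.0/979.0 = 162.51 %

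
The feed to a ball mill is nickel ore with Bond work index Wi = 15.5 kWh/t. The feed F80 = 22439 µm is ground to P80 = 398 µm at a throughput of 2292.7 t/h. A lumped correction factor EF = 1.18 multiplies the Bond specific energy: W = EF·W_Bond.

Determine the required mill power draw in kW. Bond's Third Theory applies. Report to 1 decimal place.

P = 18220.0 kW

W_Bond = 10·Wi·(1/√P₈₀ − 1/√F₈₀)
W = 10·15.5·(1/√398 − 1/√22439) = 10·15.5·(0.043450) = 6.7347 kWh/t
Apply correction: 6.7347 × 1.18 = 7.9470 kWh/t
P = W·T = 7.9470·2292.7 = 18220.0 kW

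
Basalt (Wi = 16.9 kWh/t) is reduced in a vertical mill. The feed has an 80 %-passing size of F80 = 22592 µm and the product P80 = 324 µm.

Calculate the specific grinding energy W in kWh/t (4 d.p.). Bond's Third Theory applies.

W = 10·Wi·(P80^(-½) − F80^(-½))
1/√324 = 0.055556;  1/√22592 = 0.006653
W = 10·16.9·(0.055556 − 0.006653) = 8.2645 kWh/t

W = 8.2645 kWh/t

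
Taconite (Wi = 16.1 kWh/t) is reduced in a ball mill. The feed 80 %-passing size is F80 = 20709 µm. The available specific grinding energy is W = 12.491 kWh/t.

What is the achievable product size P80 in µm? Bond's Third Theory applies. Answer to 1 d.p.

W = 10 Wi (1/√P80 − 1/√F80)  [Bond]
⇒ 1/√P80 = W/(10 Wi) + 1/√F80
  = 12.4910/(10·16.1) + 1/√20709 = 0.077584 + 0.006949 = 0.084533
P80 = (1/0.084533)² = 11.8297² = 139.94 µm

P80 = 139.9 µm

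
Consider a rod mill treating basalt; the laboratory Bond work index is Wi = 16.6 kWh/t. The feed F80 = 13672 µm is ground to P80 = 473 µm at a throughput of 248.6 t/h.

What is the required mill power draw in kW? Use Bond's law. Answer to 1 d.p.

W = 10 Wi (P80^-0.5 − F80^-0.5)
W = 10·16.6·(1/√473 − 1/√13672) = 10·16.6·(0.037428) = 6.2130 kWh/t
P_mill = W·ṁ = 6.2130·248.6 = 1544.6 kW

P = 1544.6 kW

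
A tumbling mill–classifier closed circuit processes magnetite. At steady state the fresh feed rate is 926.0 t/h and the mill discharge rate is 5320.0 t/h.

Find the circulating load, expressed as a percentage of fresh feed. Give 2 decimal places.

CL = 474.51 %

Mill node: discharge = fresh + recycle.
R = M − F = 5320.0 − 926.0 = 4394.0 t/h
CL = 100·R/F = 100·4394.0/926.0 = 474.51 %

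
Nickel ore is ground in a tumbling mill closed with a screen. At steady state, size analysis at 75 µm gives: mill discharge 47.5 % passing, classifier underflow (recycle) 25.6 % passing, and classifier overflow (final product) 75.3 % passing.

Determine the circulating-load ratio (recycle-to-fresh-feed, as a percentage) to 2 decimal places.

CL = 126.94 %

Let r = R/F. Size balance at 75 µm:
Fd + Rd = Ru + Fo ⇒ R/F = (o−d)/(d−u)
r = (75.3 − 47.5)/(47.5 − 25.6) = 27.8/21.9 = 1.2694
CL = 100·r = 126.94 %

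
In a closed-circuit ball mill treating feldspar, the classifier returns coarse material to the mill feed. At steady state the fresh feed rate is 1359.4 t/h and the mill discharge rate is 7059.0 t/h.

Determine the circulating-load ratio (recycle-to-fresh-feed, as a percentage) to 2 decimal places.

Mill node: discharge = fresh + recycle.
R = M − F = 7059.0 − 1359.4 = 5699.6 t/h
CL = 100·R/F = 100·5699.6/1359.4 = 419.27 %

CL = 419.27 %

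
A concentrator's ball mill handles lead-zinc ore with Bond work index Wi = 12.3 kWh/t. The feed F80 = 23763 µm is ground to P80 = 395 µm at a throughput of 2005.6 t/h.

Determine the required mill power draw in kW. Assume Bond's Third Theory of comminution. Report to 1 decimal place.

P = 10812.0 kW

W = 10 Wi / √P80 − 10 Wi / √F80
W = 10·12.3·(1/√395 − 1/√23763) = 10·12.3·(0.043828) = 5.3909 kWh/t
P_mill = W·ṁ = 5.3909·2005.6 = 10812.0 kW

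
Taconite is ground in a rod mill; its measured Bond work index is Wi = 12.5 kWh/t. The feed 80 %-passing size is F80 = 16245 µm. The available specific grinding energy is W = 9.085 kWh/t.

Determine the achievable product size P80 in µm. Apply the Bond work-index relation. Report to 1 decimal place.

W = 10·Wi·(P80^(-½) − F80^(-½))
P80^-0.5 = F80^-0.5 + W/(10 Wi)
  = 9.0850/(10·12.5) + 1/√16245 = 0.072680 + 0.007846 = 0.080526
P80 = (1/0.080526)² = 12.4184² = 154.22 µm

P80 = 154.2 µm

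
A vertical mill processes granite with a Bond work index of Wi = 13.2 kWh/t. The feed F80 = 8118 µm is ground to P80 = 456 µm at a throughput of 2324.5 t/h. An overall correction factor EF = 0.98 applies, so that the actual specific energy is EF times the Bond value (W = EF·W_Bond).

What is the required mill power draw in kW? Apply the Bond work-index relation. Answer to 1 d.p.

P = 10744.1 kW

W = 10 Wi / √P80 − 10 Wi / √F80
W = 10·13.2·(1/√456 − 1/√8118) = 10·13.2·(0.035731) = 4.7164 kWh/t
W_actual = 0.98 × 4.7164 = 4.6221 kWh/t
P = W·T = 4.6221·2324.5 = 10744.1 kW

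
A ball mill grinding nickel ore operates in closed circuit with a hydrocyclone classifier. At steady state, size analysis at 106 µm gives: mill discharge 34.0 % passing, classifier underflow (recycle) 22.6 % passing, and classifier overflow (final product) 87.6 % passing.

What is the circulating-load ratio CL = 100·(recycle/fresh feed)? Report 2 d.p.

CL = 470.18 %

Mass balance on the −106 µm fraction:
Fd + Rd = Ru + Fo ⇒ R/F = (o−d)/(d−u)
r = (87.6 − 34.0)/(34.0 − 22.6) = 53.6/11.4 = 4.7018
CL = 100·r = 470.18 %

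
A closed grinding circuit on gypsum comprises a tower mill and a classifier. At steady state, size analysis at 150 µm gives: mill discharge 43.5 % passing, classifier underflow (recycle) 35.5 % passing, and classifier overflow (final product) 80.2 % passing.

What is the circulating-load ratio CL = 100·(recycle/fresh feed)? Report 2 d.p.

Two-product formula at 150 µm:
d + r·d = r·u + o → r(d−u) = o−d
r = (80.2 − 43.5)/(43.5 − 35.5) = 36.7/8.0 = 4.5875
CL = 100·r = 458.75 %

CL = 458.75 %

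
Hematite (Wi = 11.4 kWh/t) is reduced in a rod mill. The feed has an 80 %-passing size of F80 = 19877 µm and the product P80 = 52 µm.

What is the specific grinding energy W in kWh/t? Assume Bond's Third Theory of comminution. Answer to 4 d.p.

W_Bond = 10·Wi·(1/√P₈₀ − 1/√F₈₀)
1/√52 = 0.138675;  1/√19877 = 0.007093
W = 10·11.4·(0.138675 − 0.007093) = 15.0004 kWh/t

W = 15.0004 kWh/t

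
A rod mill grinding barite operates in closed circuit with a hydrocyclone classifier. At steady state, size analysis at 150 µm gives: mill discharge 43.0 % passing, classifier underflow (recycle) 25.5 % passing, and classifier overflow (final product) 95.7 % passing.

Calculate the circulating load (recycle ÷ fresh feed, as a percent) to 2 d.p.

CL = 301.14 %

Balance %-passing 150 µm (r = R/F):
Fd + Rd = Ru + Fo ⇒ R/F = (o−d)/(d−u)
r = (95.7 − 43.0)/(43.0 − 25.5) = 52.7/17.5 = 3.0114
CL = 100·r = 301.14 %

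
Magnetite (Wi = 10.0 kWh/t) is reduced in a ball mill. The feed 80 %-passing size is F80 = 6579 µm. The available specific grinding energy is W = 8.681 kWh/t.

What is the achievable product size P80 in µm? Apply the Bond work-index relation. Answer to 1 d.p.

W = 10 Wi (P80^-0.5 − F80^-0.5)
1/√P80 = 1/√F80 + W/(10·Wi)
  = 8.6810/(10·10.0) + 1/√6579 = 0.086810 + 0.012329 = 0.099139
P80 = (1/0.099139)² = 10.0869² = 101.74 µm

P80 = 101.7 µm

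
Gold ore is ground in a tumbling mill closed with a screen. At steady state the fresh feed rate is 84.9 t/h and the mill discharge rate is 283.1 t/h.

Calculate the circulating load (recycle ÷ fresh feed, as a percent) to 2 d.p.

CL = 233.45 %

Mill node: discharge = fresh + recycle.
R = M − F = 283.1 − 84.9 = 198.2 t/h
CL = 100·R/F = 100·198.2/84.9 = 233.45 %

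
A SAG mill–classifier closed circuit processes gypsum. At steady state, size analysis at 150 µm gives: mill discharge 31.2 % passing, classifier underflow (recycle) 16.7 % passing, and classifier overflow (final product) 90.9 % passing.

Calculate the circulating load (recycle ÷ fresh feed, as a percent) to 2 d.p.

Mass balance on the −150 µm fraction:
r = (o − d)/(d − u)
r = (90.9 − 31.2)/(31.2 − 16.7) = 59.7/14.5 = 4.1172
CL = 100·r = 411.72 %

CL = 411.72 %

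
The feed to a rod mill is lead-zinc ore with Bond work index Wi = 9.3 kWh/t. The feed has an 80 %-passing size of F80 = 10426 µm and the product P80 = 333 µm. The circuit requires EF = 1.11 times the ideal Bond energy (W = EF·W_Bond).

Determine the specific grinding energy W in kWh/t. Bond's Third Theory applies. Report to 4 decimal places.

W = 10 Wi (1/√P80 − 1/√F80)  [Bond]
1/√333 = 0.054800;  1/√10426 = 0.009794
W = 10·9.3·(0.054800 − 0.009794) = 4.1856 kWh/t
Apply correction: 4.1856 × 1.11 = 4.6460 kWh/t

W = 4.6460 kWh/t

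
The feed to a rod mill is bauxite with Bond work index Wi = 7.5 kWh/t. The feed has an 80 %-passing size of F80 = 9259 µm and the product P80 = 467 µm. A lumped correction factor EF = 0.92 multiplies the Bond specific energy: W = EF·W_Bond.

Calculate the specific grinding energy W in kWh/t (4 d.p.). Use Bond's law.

Bond:  W = 10 Wi (1/√P − 1/√F)
1/√467 = 0.046274;  1/√9259 = 0.010392
W = 10·7.5·(0.046274 − 0.010392) = 2.6912 kWh/t
With EF = 0.92: W = 2.6912·0.92 = 2.4759 kWh/t

W = 2.4759 kWh/t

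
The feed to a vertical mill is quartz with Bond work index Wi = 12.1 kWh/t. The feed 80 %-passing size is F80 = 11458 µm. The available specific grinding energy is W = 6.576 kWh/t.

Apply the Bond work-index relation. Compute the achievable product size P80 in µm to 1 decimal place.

W = 10·Wi·(P80^(-½) − F80^(-½))
P80^(−½) = W/(10 Wi) + F80^(−½)
  = 6.5760/(10·12.1) + 1/√11458 = 0.054347 + 0.009342 = 0.063689
P80 = (1/0.063689)² = 15.7012² = 246.53 µm

P80 = 246.5 µm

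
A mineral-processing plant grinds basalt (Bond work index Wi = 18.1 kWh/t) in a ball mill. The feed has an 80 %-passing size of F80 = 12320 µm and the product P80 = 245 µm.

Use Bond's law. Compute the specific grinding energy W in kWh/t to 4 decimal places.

W = 9.9330 kWh/t

W_Bond = 10·Wi·(1/√P₈₀ − 1/√F₈₀)
1/√245 = 0.063888;  1/√12320 = 0.009009
W = 10·18.1·(0.063888 − 0.009009) = 9.9330 kWh/t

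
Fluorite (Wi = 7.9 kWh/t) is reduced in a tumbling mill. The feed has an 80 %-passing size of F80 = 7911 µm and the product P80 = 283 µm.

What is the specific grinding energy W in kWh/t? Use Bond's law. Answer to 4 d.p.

W = 10 Wi / √P80 − 10 Wi / √F80
1/√283 = 0.059444;  1/√7911 = 0.011243
W = 10·7.9·(0.059444 − 0.011243) = 3.8079 kWh/t

W = 3.8079 kWh/t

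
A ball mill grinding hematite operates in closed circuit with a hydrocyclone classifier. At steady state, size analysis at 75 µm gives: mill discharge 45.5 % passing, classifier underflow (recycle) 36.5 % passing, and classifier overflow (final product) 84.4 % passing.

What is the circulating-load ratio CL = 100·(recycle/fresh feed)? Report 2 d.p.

Let r = R/F. Size balance at 75 µm:
(1+r)d = ru + o → r = (o−d)/(d−u)
r = (84.4 − 45.5)/(45.5 − 36.5) = 38.9/9.0 = 4.3222
CL = 100·r = 432.22 %

CL = 432.22 %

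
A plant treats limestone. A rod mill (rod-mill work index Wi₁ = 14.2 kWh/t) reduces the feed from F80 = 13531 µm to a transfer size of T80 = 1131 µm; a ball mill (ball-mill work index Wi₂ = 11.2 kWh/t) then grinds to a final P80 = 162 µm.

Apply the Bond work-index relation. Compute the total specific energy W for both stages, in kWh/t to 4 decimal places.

W = 10·Wi·[P80^(−½) − F80^(−½)]
Stage 1 (13531→1131 µm, Wi₁=14.2): W₁ = 10·14.2·(0.029735 − 0.008597) = 3.0016 kWh/t
Stage 2 (1131→162 µm, Wi₂=11.2): W₂ = 10·11.2·(0.078567 − 0.029735) = 5.4692 kWh/t
W = W₁ + W₂ = 3.0016 + 5.4692 = 8.4709 kWh/t

W = 8.4709 kWh/t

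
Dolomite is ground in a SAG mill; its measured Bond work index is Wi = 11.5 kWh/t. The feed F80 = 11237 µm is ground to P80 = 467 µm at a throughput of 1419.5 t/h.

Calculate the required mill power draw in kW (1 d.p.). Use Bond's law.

P = 6014.0 kW

W = 10 Wi (1/√P80 − 1/√F80)  [Bond]
W = 10·11.5·(1/√467 − 1/√11237) = 10·11.5·(0.036841) = 4.2367 kWh/t
Mill draw = 4.2367 × 1419.5 = 6014.0 kW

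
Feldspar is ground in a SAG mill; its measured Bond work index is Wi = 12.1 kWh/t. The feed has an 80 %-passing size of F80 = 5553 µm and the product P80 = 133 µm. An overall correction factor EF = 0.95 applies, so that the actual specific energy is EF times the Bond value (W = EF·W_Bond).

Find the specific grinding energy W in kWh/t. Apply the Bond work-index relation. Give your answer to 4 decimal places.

W = 8.4249 kWh/t

W = 10·Wi·[P80^(−½) − F80^(−½)]
1/√133 = 0.086711;  1/√5553 = 0.013419
W = 10·12.1·(0.086711 − 0.013419) = 8.8683 kWh/t
With EF = 0.95: W = 8.8683·0.95 = 8.4249 kWh/t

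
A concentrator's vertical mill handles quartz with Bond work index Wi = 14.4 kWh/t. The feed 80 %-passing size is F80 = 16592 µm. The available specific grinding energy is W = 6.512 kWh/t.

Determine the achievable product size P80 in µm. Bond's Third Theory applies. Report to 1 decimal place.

P80 = 356.2 µm

W = 10·Wi·(P80^(-½) − F80^(-½))
⇒ 1/√P80 = W/(10 Wi) + 1/√F80
  = 6.5120/(10·14.4) + 1/√16592 = 0.045222 + 0.007763 = 0.052986
P80 = (1/0.052986)² = 18.8731² = 356.19 µm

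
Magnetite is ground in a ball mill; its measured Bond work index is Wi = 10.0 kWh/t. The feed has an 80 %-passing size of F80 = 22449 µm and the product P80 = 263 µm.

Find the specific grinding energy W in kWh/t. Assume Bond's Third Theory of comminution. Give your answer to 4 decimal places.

W = 5.4988 kWh/t

W = 10·Wi·[P80^(−½) − F80^(−½)]
1/√263 = 0.061663;  1/√22449 = 0.006674
W = 10·10.0·(0.061663 − 0.006674) = 5.4988 kWh/t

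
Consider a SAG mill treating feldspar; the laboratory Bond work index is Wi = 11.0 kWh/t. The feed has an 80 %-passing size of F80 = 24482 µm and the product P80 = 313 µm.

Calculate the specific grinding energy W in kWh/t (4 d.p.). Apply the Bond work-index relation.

W_Bond = 10·Wi·(1/√P₈₀ − 1/√F₈₀)
1/√313 = 0.056523;  1/√24482 = 0.006391
W = 10·11.0·(0.056523 − 0.006391) = 5.5145 kWh/t

W = 5.5145 kWh/t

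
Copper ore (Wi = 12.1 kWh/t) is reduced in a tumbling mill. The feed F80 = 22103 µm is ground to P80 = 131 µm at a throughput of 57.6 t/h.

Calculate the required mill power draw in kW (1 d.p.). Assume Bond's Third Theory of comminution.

P = 562.1 kW

Bond:  W = 10 Wi (1/√P − 1/√F)
W = 10·12.1·(1/√131 − 1/√22103) = 10·12.1·(0.080644) = 9.7579 kWh/t
Mill draw = 9.7579 × 57.6 = 562.1 kW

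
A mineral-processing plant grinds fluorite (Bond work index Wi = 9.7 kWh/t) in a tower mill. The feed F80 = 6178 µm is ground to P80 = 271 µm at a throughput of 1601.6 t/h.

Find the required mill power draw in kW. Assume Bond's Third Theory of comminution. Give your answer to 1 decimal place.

W = 10·Wi·[P80^(−½) − F80^(−½)]
W = 10·9.7·(1/√271 − 1/√6178) = 10·9.7·(0.048023) = 4.6582 kWh/t
P = W·T = 4.6582·1601.6 = 7460.6 kW

P = 7460.6 kW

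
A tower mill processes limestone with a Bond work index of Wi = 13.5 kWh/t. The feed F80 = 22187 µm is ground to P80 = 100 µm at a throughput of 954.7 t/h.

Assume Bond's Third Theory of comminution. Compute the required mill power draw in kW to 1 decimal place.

P = 12023.2 kW

Bond: W = 10·Wi·(1/√P80 − 1/√F80)
W = 10·13.5·(1/√100 − 1/√22187) = 10·13.5·(0.093286) = 12.5937 kWh/t
P_mill = W·ṁ = 12.5937·954.7 = 12023.2 kW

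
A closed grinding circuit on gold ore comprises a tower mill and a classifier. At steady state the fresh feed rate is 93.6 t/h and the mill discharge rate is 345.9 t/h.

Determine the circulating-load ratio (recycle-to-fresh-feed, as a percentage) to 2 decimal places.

M = F + R at steady state, so:
R = M − F = 345.9 − 93.6 = 252.3 t/h
CL = 100·R/F = 100·252.3/93.6 = 269.55 %

CL = 269.55 %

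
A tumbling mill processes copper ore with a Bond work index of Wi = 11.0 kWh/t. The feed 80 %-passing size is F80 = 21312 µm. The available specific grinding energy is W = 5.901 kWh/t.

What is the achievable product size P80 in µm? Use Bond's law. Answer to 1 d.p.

P80 = 273.2 µm

W = 10·Wi·(P80^(-½) − F80^(-½))
⇒ 1/√P80 = W/(10 Wi) + 1/√F80
  = 5.9010/(10·11.0) + 1/√21312 = 0.053645 + 0.006850 = 0.060495
P80 = (1/0.060495)² = 16.5302² = 273.25 µm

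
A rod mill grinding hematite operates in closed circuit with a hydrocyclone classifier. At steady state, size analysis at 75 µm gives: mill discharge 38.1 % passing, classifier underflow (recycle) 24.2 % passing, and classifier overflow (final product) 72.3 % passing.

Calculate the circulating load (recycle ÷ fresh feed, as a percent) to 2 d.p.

Let r = R/F. Size balance at 75 µm:
(1+r)d = ru + o → r = (o−d)/(d−u)
r = (72.3 − 38.1)/(38.1 − 24.2) = 34.2/13.9 = 2.4604
CL = 100·r = 246.04 %

CL = 246.04 %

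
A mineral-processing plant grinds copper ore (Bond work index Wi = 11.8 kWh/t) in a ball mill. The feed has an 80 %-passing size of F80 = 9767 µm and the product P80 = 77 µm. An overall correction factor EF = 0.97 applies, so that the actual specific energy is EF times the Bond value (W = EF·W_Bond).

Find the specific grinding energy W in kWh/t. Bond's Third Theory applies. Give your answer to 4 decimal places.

W = 10 Wi (P80^-0.5 − F80^-0.5)
1/√77 = 0.113961;  1/√9767 = 0.010119
W = 10·11.8·(0.113961 − 0.010119) = 12.2534 kWh/t
W_actual = 0.97 × 12.2534 = 11.8858 kWh/t

W = 11.8858 kWh/t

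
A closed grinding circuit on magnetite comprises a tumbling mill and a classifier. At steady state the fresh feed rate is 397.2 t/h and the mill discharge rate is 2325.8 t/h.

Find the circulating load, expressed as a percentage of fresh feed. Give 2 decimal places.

CL = 485.55 %

Discharge = new feed + return, hence
R = M − F = 2325.8 − 397.2 = 1928.6 t/h
CL = 100·R/F = 100·1928.6/397.2 = 485.55 %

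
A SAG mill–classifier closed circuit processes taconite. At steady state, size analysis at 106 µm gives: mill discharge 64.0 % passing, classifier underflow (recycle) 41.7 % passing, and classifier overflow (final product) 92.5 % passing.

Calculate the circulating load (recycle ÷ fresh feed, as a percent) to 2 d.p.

Mass balance on the −106 µm fraction:
(1+r)d = ru + o → r = (o−d)/(d−u)
r = (92.5 − 64.0)/(64.0 − 41.7) = 28.5/22.3 = 1.2780
CL = 100·r = 127.80 %

CL = 127.80 %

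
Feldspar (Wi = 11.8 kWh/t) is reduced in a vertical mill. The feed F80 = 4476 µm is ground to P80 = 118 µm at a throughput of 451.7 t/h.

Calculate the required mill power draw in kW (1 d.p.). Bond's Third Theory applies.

W = 10 Wi / √P80 − 10 Wi / √F80
W = 10·11.8·(1/√118 − 1/√4476) = 10·11.8·(0.077110) = 9.0990 kWh/t
Mill draw = 9.0990 × 451.7 = 4110.0 kW

P = 4110.0 kW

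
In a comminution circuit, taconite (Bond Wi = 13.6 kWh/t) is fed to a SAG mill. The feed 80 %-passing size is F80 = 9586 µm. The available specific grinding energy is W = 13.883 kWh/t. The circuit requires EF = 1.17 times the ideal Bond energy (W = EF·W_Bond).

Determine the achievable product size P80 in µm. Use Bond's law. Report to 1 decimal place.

P80 = 105.3 µm

W = 10 Wi / √P80 − 10 Wi / √F80
W_Bond = W / EF = 13.883 / 1.17 = 11.8658 kWh/t
⇒ 1/√P80 = W_Bond/(10·Wi) + 1/√F80
  = 11.8658/(10·13.6) + 1/√9586 = 0.087249 + 0.010214 = 0.097462
P80 = (1/0.097462)² = 10.2604² = 105.28 µm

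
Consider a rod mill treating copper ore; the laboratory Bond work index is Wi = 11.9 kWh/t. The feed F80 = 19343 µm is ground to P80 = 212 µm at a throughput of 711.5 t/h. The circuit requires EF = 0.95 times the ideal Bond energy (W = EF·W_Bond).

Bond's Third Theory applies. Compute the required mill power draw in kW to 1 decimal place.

W = 10·Wi·[P80^(−½) − F80^(−½)]
W = 10·11.9·(1/√212 − 1/√19343) = 10·11.9·(0.061490) = 7.3173 kWh/t
With EF = 0.95: W = 7.3173·0.95 = 6.9515 kWh/t
P_mill = W·ṁ = 6.9515·711.5 = 4946.0 kW

P = 4946.0 kW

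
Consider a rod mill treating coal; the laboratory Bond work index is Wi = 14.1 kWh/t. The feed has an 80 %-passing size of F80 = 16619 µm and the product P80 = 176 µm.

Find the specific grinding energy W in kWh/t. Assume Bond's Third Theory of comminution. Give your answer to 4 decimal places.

W = 9.5345 kWh/t

W = 10·Wi·(P80^(-½) − F80^(-½))
1/√176 = 0.075378;  1/√16619 = 0.007757
W = 10·14.1·(0.075378 − 0.007757) = 9.5345 kWh/t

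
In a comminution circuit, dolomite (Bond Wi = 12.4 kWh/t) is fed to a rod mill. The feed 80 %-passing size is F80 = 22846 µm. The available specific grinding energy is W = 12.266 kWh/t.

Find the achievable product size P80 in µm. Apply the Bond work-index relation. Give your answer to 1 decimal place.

P80 = 89.8 µm

W = 10 Wi (P80^-0.5 − F80^-0.5)
⇒ 1/√P80 = W/(10·Wi) + 1/√F80
  = 12.2660/(10·12.4) + 1/√22846 = 0.098919 + 0.006616 = 0.105535
P80 = (1/0.105535)² = 9.4755² = 89.79 µm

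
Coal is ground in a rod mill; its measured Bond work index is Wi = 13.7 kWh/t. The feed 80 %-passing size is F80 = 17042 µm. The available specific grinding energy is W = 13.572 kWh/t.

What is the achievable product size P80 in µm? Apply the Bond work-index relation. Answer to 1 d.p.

W = 10·Wi·[P80^(−½) − F80^(−½)]
1/√P80 = 1/√F80 + W/(10·Wi)
  = 13.5720/(10·13.7) + 1/√17042 = 0.099066 + 0.007660 = 0.106726
P80 = (1/0.106726)² = 9.3698² = 87.79 µm

P80 = 87.8 µm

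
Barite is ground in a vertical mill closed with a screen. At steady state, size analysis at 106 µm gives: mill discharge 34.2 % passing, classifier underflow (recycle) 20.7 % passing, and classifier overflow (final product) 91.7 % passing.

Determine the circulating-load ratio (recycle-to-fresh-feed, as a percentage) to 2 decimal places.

CL = 425.93 %

Classifier node, passing 106 µm:
(1+r)d = ru + o → r = (o−d)/(d−u)
r = (91.7 − 34.2)/(34.2 − 20.7) = 57.5/13.5 = 4.2593
CL = 100·r = 425.93 %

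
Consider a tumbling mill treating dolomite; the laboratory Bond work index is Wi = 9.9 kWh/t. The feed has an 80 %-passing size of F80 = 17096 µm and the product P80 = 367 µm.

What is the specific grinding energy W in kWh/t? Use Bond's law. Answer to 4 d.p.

W = 10·Wi·(P80^(-½) − F80^(-½))
1/√367 = 0.052200;  1/√17096 = 0.007648
W = 10·9.9·(0.052200 − 0.007648) = 4.4106 kWh/t

W = 4.4106 kWh/t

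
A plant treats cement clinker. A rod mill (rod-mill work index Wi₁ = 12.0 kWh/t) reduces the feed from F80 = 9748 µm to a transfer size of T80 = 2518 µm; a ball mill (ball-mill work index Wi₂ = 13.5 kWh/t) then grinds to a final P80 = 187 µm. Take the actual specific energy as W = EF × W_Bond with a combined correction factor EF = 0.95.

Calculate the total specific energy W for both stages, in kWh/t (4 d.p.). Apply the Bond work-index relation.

W = 7.9399 kWh/t

W = 10 Wi (P80^-0.5 − F80^-0.5)
Stage 1 (9748→2518 µm, Wi₁=12.0): W₁ = 10·12.0·(0.019928 − 0.010128) = 1.1760 kWh/t
Stage 2 (2518→187 µm, Wi₂=13.5): W₂ = 10·13.5·(0.073127 − 0.019928) = 7.1818 kWh/t
W = W₁ + W₂ = 1.1760 + 7.1818 = 8.3578 kWh/t
With EF = 0.95: W = 8.3578·0.95 = 7.9399 kWh/t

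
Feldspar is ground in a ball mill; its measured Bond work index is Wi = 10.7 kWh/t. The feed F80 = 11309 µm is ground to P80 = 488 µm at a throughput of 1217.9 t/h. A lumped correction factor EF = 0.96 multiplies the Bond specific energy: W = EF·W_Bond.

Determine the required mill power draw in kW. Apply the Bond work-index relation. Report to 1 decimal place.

P = 4486.7 kW

Bond:  W = 10 Wi (1/√P − 1/√F)
W = 10·10.7·(1/√488 − 1/√11309) = 10·10.7·(0.035864) = 3.8375 kWh/t
W_actual = 0.96 × 3.8375 = 3.6840 kWh/t
Power = W × throughput = 3.6840 kWh/t × 1217.9 t/h = 4486.7 kW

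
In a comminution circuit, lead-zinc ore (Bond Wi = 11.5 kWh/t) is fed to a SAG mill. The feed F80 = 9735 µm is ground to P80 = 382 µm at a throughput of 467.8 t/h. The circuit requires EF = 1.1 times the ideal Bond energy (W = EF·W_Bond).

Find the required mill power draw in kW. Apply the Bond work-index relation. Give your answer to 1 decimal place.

P = 2428.0 kW

Bond: W = 10·Wi·(1/√P80 − 1/√F80)
W = 10·11.5·(1/√382 − 1/√9735) = 10·11.5·(0.041029) = 4.7184 kWh/t
W_actual = 1.1 × 4.7184 = 5.1902 kWh/t
P_mill = W·ṁ = 5.1902·467.8 = 2428.0 kW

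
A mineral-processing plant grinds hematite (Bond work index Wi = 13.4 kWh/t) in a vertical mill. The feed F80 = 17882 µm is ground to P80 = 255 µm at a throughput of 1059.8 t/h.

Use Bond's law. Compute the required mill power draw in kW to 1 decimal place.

P = 7831.2 kW

W = 10 Wi (1/√P80 − 1/√F80)  [Bond]
W = 10·13.4·(1/√255 − 1/√17882) = 10·13.4·(0.055144) = 7.3893 kWh/t
P_mill = W·ṁ = 7.3893·1059.8 = 7831.2 kW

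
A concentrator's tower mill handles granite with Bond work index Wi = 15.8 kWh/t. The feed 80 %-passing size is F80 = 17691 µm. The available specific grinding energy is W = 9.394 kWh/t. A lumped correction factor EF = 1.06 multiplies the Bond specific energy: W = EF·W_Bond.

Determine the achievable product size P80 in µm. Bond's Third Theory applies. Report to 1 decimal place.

P80 = 247.2 µm

Bond: W = 10·Wi·(1/√P80 − 1/√F80)
W_Bond = W / EF = 9.394 / 1.06 = 8.8623 kWh/t
⇒ 1/√P80 = W_Bond/(10·Wi) + 1/√F80
  = 8.8623/(10·15.8) + 1/√17691 = 0.056090 + 0.007518 = 0.063609
P80 = (1/0.063609)² = 15.7211² = 247.15 µm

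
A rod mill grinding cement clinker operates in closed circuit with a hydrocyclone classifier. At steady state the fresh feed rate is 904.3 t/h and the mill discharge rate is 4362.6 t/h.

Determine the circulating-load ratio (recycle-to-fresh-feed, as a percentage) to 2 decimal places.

Mill node: discharge = fresh + recycle.
R = M − F = 4362.6 − 904.3 = 3458.3 t/h
CL = 100·R/F = 100·3458.3/904.3 = 382.43 %

CL = 382.43 %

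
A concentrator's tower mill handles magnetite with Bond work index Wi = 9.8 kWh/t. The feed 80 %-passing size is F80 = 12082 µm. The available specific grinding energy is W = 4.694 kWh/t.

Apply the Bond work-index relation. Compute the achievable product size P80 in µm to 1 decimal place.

P80 = 307.8 µm

W = 10 Wi (1/√P80 − 1/√F80)  [Bond]
P80^(−½) = W/(10 Wi) + F80^(−½)
  = 4.6940/(10·9.8) + 1/√12082 = 0.047898 + 0.009098 = 0.056996
P80 = (1/0.056996)² = 17.5452² = 307.83 µm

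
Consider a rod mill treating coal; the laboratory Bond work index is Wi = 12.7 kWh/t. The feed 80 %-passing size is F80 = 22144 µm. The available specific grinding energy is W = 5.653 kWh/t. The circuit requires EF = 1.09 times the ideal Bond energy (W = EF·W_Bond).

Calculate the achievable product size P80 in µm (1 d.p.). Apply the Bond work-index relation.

W = 10·Wi·[P80^(−½) − F80^(−½)]
W_Bond = W / EF = 5.653 / 1.09 = 5.1862 kWh/t
⇒ 1/√P80 = W_Bond/(10 Wi) + 1/√F80
  = 5.1862/(10·12.7) + 1/√22144 = 0.040837 + 0.006720 = 0.047557
P80 = (1/0.047557)² = 21.0276² = 442.16 µm

P80 = 442.2 µm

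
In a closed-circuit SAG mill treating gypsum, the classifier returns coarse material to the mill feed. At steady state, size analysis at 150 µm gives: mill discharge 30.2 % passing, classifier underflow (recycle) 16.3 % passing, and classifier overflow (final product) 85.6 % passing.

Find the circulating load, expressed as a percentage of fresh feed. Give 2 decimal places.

Balance %-passing 150 µm (r = R/F):
Fd + Rd = Ru + Fo ⇒ R/F = (o−d)/(d−u)
r = (85.6 − 30.2)/(30.2 − 16.3) = 55.4/13.9 = 3.9856
CL = 100·r = 398.56 %

CL = 398.56 %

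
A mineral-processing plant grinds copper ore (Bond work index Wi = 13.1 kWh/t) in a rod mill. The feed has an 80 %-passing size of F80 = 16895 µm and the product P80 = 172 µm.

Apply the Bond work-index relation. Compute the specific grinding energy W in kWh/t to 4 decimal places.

W = 8.9808 kWh/t

W_Bond = 10·Wi·(1/√P₈₀ − 1/√F₈₀)
1/√172 = 0.076249;  1/√16895 = 0.007693
W = 10·13.1·(0.076249 − 0.007693) = 8.9808 kWh/t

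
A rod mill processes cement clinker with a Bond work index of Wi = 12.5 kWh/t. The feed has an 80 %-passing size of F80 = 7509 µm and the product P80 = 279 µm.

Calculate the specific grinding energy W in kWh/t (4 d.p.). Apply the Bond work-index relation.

W = 6.0410 kWh/t

W = 10·Wi·(P80^(-½) − F80^(-½))
1/√279 = 0.059868;  1/√7509 = 0.011540
W = 10·12.5·(0.059868 − 0.011540) = 6.0410 kWh/t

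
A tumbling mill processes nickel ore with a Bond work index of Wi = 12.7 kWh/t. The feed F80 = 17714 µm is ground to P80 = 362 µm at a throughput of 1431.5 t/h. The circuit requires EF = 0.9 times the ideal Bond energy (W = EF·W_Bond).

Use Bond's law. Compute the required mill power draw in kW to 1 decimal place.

P = 7370.3 kW

Bond: W = 10·Wi·(1/√P80 − 1/√F80)
W = 10·12.7·(1/√362 − 1/√17714) = 10·12.7·(0.045045) = 5.7208 kWh/t
With EF = 0.9: W = 5.7208·0.9 = 5.1487 kWh/t
Mill draw = 5.1487 × 1431.5 = 7370.3 kW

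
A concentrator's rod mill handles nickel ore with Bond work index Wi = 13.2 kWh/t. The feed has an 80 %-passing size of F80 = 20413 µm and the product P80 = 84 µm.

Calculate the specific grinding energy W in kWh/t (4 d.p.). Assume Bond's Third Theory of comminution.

W = 10 Wi (P80^-0.5 − F80^-0.5)
1/√84 = 0.109109;  1/√20413 = 0.006999
W = 10·13.2·(0.109109 − 0.006999) = 13.4785 kWh/t

W = 13.4785 kWh/t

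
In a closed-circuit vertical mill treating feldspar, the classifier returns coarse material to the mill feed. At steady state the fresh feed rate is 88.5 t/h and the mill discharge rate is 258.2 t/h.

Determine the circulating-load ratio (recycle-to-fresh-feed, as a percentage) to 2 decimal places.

CL = 191.75 %

M = F + R at steady state, so:
R = M − F = 258.2 − 88.5 = 169.7 t/h
CL = 100·R/F = 100·169.7/88.5 = 191.75 %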